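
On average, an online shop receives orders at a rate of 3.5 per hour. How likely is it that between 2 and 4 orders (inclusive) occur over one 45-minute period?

Over the interval, μ = 3.5 × 0.75 = 2.625 (a 45-minute period = 0.75 hours).
P(2 ≤ N ≤ 4) = Σ_{j=2}^{4} e^(−2.625) · 2.625^j/j! ≈ 0.6113.

0.6113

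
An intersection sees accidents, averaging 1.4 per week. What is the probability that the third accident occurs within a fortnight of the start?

Over the interval, μ = 1.4 × 2 = 2.8 (a fortnight = 2 weeks).
The third arrival falls in the interval iff at least 3 events occur there: P(S_3 ≤ t) = P(N ≥ 3) = 1 − P(N ≤ 2) ≈ 0.5305.

0.5305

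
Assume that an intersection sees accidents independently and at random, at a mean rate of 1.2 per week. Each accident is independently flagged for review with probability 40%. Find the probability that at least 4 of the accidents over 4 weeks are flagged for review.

0.1287

Thinning: the accidents that are flagged for review themselves form a Poisson process with rate 0.4 × 1.2 = 0.48 per week.
Over the interval, μ = 0.48 × 4 = 1.92 (4 weeks).
P(N ≥ 4) = 1 − P(N ≤ 3) ≈ 0.1287.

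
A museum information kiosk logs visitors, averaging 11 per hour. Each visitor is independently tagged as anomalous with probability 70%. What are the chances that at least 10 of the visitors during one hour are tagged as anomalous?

Thinning: the visitors that are tagged as anomalous themselves form a Poisson process with rate 0.7 × 11 = 7.7 per hour.
So μ = 7.7.
P(N ≥ 10) = 1 − P(N ≤ 9) ≈ 0.2469.

0.2469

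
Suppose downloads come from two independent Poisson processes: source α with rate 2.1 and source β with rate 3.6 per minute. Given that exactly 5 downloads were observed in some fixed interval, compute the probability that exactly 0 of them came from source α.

Given the total, each event is independently from source α with probability p = λ_α/(λ_α+λ_β) = 2.1/5.7 ≈ 0.3684.
So K ~ Binomial(5, 2.1/5.7): P(K = 0) = C(5,0) · (2.1/5.7)^0 · (3.6/5.7)^5 ≈ 0.1005.

0.1005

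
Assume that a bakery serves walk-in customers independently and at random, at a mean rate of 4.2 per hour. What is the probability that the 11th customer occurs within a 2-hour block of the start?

0.2257

Over the interval, μ = 4.2 × 2 = 8.4 (a 2-hour block = 2 hours).
The 11th arrival falls in the interval iff at least 11 events occur there: P(S_11 ≤ t) = P(N ≥ 11) = 1 − P(N ≤ 10) ≈ 0.2257.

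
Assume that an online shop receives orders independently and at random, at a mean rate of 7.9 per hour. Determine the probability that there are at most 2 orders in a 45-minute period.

0.0654

Over the interval, μ = 7.9 × 0.75 = 5.925 (a 45-minute period = 0.75 hours).
P(N ≤ 2) = Σ_{j=0}^{2} e^(−μ) μ^j/j! ≈ 0.0654.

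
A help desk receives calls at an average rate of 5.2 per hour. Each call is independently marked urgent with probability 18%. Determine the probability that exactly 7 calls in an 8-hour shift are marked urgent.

0.1466

Thinning: the calls that are marked urgent themselves form a Poisson process with rate 0.18 × 5.2 = 0.936 per hour.
Over the interval, μ = 0.936 × 8 = 7.488 (an 8-hour shift = 8 hours).
P(N = 7) = e^(−7.488) · 7.488^7/7! ≈ 0.1466.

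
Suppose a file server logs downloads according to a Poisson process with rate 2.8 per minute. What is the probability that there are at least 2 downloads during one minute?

0.7689

With mean μ = 2.8 per minute,
P(N ≥ 2) = 1 − P(N ≤ 1) = 1 − Σ_{j=0}^{1} e^(−μ) μ^j/j! ≈ 0.7689.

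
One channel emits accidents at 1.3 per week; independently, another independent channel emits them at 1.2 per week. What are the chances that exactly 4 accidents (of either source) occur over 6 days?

Independent Poisson processes superpose: combined rate λ = 1.3 + 1.2 = 2.5 per week.
Over the interval, μ = 2.5 × 6/7 ≈ 2.14286 (6 days = 6/7 weeks).
P(N = 4) = e^(−2.14286) · 2.14286^4/4! ≈ 0.1031.

0.1031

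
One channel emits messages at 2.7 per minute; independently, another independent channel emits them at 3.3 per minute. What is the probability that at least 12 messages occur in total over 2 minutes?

0.5384

Independent Poisson processes superpose: combined rate λ = 2.7 + 3.3 = 6 per minute.
Over the interval, μ = 6 × 2 = 12 (2 minutes).
P(N ≥ 12) = 1 − P(N ≤ 11) ≈ 0.5384.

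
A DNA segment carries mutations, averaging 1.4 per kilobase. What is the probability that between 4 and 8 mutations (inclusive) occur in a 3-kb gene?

0.5767

Over the interval, μ = 1.4 × 3 = 4.2 (a 3-kb gene = 3 kilobases).
P(4 ≤ N ≤ 8) = Σ_{j=4}^{8} e^(−4.2) · 4.2^j/j! ≈ 0.5767.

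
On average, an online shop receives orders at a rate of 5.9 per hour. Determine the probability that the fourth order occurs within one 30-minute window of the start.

0.3416

Over the interval, μ = 5.9 × 0.5 = 2.95 (a 30-minute window = 0.5 hours).
The fourth arrival falls in the interval iff at least 4 events occur there: P(S_4 ≤ t) = P(N ≥ 4) = 1 − P(N ≤ 3) ≈ 0.3416.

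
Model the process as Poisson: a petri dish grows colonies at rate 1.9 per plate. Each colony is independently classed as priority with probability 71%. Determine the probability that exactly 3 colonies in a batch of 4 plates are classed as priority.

Thinning: the colonies that are classed as priority themselves form a Poisson process with rate 0.71 × 1.9 = 1.349 per plate.
Over the interval, μ = 1.349 × 4 = 5.396 (a batch of 4 plates = 4 plates).
P(N = 3) = e^(−5.396) · 5.396^3/3! ≈ 0.1187.

0.1187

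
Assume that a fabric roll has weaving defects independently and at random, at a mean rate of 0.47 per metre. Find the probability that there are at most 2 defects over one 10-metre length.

Over the interval, μ = 0.47 × 10 = 4.7 (a 10-metre length = 10 metres).
P(N ≤ 2) = Σ_{j=0}^{2} e^(−μ) μ^j/j! ≈ 0.1523.

0.1523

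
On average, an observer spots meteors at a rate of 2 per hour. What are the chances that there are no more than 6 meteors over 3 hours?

Over the interval, μ = 2 × 3 = 6 (3 hours).
P(N ≤ 6) = Σ_{j=0}^{6} e^(−μ) μ^j/j! ≈ 0.6063.

0.6063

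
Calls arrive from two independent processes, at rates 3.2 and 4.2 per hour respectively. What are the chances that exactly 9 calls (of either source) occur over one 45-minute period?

Independent Poisson processes superpose: combined rate λ = 3.2 + 4.2 = 7.4 per hour.
Over the interval, μ = 7.4 × 0.75 = 5.55 (a 45-minute period = 0.75 hours).
P(N = 9) = e^(−5.55) · 5.55^9/9! ≈ 0.0535.

0.0535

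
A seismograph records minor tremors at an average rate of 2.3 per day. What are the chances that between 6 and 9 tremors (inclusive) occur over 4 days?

0.4570

Over the interval, μ = 2.3 × 4 = 9.2 (4 days).
P(6 ≤ N ≤ 9) = Σ_{j=6}^{9} e^(−9.2) · 9.2^j/j! ≈ 0.4570.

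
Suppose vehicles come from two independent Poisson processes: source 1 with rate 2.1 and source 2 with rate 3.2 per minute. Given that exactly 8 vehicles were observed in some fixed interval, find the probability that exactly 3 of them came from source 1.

0.2795

Given the total, each event is independently from source 1 with probability p = λ_1/(λ_1+λ_2) = 2.1/5.3 ≈ 0.3962.
So K ~ Binomial(8, 2.1/5.3): P(K = 3) = C(8,3) · (2.1/5.3)^3 · (3.2/5.3)^5 ≈ 0.2795.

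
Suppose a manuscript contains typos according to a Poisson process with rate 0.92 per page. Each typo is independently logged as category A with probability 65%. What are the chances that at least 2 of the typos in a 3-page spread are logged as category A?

0.5354

Thinning: the typos that are logged as category A themselves form a Poisson process with rate 0.65 × 0.92 = 0.598 per page.
Over the interval, μ = 0.598 × 3 = 1.794 (a 3-page spread = 3 pages).
P(N ≥ 2) = 1 − P(N ≤ 1) ≈ 0.5354.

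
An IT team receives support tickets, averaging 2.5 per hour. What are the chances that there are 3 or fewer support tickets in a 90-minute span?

0.4838

Over the interval, μ = 2.5 × 1.5 = 3.75 (a 90-minute span = 1.5 hours).
P(N ≤ 3) = Σ_{j=0}^{3} e^(−μ) μ^j/j! ≈ 0.4838.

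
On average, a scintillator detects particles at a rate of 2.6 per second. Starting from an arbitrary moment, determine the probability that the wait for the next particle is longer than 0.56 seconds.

The wait for the next event is exponential with rate λ = 2.6 per second.
P(T > 0.56) = e^(−λt) = e^(−2.6 × 0.56) = e^(−1.456) ≈ 0.2332.

0.2332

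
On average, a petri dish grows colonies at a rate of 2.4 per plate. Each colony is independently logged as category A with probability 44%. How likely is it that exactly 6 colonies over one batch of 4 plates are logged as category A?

0.1155

Thinning: the colonies that are logged as category A themselves form a Poisson process with rate 0.44 × 2.4 = 1.056 per plate.
Over the interval, μ = 1.056 × 4 = 4.224 (a batch of 4 plates = 4 plates).
P(N = 6) = e^(−4.224) · 4.224^6/6! ≈ 0.1155.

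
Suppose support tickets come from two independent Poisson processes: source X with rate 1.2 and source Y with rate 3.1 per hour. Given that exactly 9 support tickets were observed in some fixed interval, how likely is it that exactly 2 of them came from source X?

0.2838

Given the total, each event is independently from source X with probability p = λ_X/(λ_X+λ_Y) = 1.2/4.3 ≈ 0.2791.
So K ~ Binomial(9, 1.2/4.3): P(K = 2) = C(9,2) · (1.2/4.3)^2 · (3.1/4.3)^7 ≈ 0.2838.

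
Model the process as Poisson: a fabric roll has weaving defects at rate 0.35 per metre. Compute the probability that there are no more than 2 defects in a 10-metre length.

Over the interval, μ = 0.35 × 10 = 3.5 (a 10-metre length = 10 metres).
P(N ≤ 2) = Σ_{j=0}^{2} e^(−μ) μ^j/j! ≈ 0.3208.

0.3208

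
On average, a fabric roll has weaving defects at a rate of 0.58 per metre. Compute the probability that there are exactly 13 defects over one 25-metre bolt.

Over the interval, μ = 0.58 × 25 = 14.5 (a 25-metre bolt = 25 metres).
P(N = 13) = e^(−μ) μ^13/13! = e^(−14.5) · 14.5^13/6227020800 ≈ 0.1014.

0.1014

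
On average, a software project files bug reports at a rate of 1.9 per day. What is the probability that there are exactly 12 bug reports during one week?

0.1071

Over the interval, μ = 1.9 × 7 = 13.3 (a week = 7 days).
P(N = 12) = e^(−μ) μ^12/12! = e^(−13.3) · 13.3^12/479001600 ≈ 0.1071.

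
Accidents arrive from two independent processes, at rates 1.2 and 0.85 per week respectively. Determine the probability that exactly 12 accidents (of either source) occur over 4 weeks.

Independent Poisson processes superpose: combined rate λ = 1.2 + 0.85 = 2.05 per week.
Over the interval, μ = 2.05 × 4 = 8.2 (4 weeks).
P(N = 12) = e^(−8.2) · 8.2^12/12! ≈ 0.0530.

0.0530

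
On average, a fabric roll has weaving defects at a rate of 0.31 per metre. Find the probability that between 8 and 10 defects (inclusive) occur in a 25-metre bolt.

0.3515

Over the interval, μ = 0.31 × 25 = 7.75 (a 25-metre bolt = 25 metres).
P(8 ≤ N ≤ 10) = Σ_{j=8}^{10} e^(−7.75) · 7.75^j/j! ≈ 0.3515.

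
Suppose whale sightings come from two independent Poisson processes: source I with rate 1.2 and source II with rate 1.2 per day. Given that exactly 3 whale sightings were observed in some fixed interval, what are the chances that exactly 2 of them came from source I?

0.3750

Given the total, each event is independently from source I with probability p = λ_I/(λ_I+λ_II) = 1.2/2.4 = 0.5000.
So K ~ Binomial(3, 1.2/2.4): P(K = 2) = C(3,2) · (1.2/2.4)^2 · (1.2/2.4)^1 ≈ 0.3750.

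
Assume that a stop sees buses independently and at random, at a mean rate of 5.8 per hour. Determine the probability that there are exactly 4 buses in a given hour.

With mean μ = 5.8 per hour,
P(N = 4) = e^(−μ) μ^4/4! = e^(−5.8) · 5.8^4/24 ≈ 0.1428.

0.1428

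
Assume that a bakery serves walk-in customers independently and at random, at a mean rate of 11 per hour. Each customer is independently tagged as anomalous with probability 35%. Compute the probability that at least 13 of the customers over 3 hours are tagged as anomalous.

0.3727

Thinning: the customers that are tagged as anomalous themselves form a Poisson process with rate 0.35 × 11 = 3.85 per hour.
Over the interval, μ = 3.85 × 3 = 11.55 (3 hours).
P(N ≥ 13) = 1 − P(N ≤ 12) ≈ 0.3727.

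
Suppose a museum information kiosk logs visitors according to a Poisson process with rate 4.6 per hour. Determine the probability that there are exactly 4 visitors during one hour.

With mean μ = 4.6 per hour,
P(N = 4) = e^(−μ) μ^4/4! = e^(−4.6) · 4.6^4/24 ≈ 0.1875.

0.1875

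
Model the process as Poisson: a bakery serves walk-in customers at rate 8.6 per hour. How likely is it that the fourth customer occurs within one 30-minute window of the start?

0.6228

Over the interval, μ = 8.6 × 0.5 = 4.3 (a 30-minute window = 0.5 hours).
The fourth arrival falls in the interval iff at least 4 events occur there: P(S_4 ≤ t) = P(N ≥ 4) = 1 − P(N ≤ 3) ≈ 0.6228.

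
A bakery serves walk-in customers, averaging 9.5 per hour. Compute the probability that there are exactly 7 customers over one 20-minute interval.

0.0267

Over the interval, μ = 9.5 × 1/3 ≈ 3.16667 (a 20-minute interval = 1/3 hours).
P(N = 7) = e^(−μ) μ^7/7! = e^(−3.16667) · 3.16667^7/5040 ≈ 0.0267.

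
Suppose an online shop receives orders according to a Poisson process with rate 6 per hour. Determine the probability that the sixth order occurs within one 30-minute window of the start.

0.0839

Over the interval, μ = 6 × 0.5 = 3 (a 30-minute window = 0.5 hours).
The sixth arrival falls in the interval iff at least 6 events occur there: P(S_6 ≤ t) = P(N ≥ 6) = 1 − P(N ≤ 5) ≈ 0.0839.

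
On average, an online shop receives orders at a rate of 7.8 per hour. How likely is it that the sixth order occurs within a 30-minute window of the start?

Over the interval, μ = 7.8 × 0.5 = 3.9 (a 30-minute window = 0.5 hours).
The sixth arrival falls in the interval iff at least 6 events occur there: P(S_6 ≤ t) = P(N ≥ 6) = 1 − P(N ≤ 5) ≈ 0.1994.

0.1994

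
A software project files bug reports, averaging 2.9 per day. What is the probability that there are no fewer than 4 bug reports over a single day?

0.3304

With mean μ = 2.9 per day,
P(N ≥ 4) = 1 − P(N ≤ 3) = 1 − Σ_{j=0}^{3} e^(−μ) μ^j/j! ≈ 0.3304.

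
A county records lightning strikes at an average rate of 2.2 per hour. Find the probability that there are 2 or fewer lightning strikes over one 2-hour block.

Over the interval, μ = 2.2 × 2 = 4.4 (a 2-hour block = 2 hours).
P(N ≤ 2) = Σ_{j=0}^{2} e^(−μ) μ^j/j! ≈ 0.1851.

0.1851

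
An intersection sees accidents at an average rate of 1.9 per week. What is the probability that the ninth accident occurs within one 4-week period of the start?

0.3518

Over the interval, μ = 1.9 × 4 = 7.6 (a 4-week period = 4 weeks).
The ninth arrival falls in the interval iff at least 9 events occur there: P(S_9 ≤ t) = P(N ≥ 9) = 1 − P(N ≤ 8) ≈ 0.3518.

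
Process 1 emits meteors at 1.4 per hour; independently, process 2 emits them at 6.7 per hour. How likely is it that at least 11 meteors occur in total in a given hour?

0.1942

Independent Poisson processes superpose: combined rate λ = 1.4 + 6.7 = 8.1 per hour.
So μ = 8.1.
P(N ≥ 11) = 1 − P(N ≤ 10) ≈ 0.1942.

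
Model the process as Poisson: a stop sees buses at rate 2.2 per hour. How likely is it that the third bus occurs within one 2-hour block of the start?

Over the interval, μ = 2.2 × 2 = 4.4 (a 2-hour block = 2 hours).
The third arrival falls in the interval iff at least 3 events occur there: P(S_3 ≤ t) = P(N ≥ 3) = 1 − P(N ≤ 2) ≈ 0.8149.

0.8149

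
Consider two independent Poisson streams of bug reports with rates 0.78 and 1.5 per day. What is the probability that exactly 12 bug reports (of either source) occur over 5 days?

0.1126

Independent Poisson processes superpose: combined rate λ = 0.78 + 1.5 = 2.28 per day.
Over the interval, μ = 2.28 × 5 = 11.4 (5 days).
P(N = 12) = e^(−11.4) · 11.4^12/12! ≈ 0.1126.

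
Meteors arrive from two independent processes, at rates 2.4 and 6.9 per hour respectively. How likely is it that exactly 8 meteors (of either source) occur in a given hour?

0.1269

Independent Poisson processes superpose: combined rate λ = 2.4 + 6.9 = 9.3 per hour.
So μ = 9.3.
P(N = 8) = e^(−9.3) · 9.3^8/8! ≈ 0.1269.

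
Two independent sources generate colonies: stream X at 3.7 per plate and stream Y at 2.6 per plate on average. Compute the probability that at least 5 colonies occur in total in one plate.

Independent Poisson processes superpose: combined rate λ = 3.7 + 2.6 = 6.3 per plate.
So μ = 6.3.
P(N ≥ 5) = 1 − P(N ≤ 4) ≈ 0.7531.

0.7531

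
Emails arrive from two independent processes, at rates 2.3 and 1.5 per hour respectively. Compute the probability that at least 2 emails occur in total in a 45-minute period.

Independent Poisson processes superpose: combined rate λ = 2.3 + 1.5 = 3.8 per hour.
Over the interval, μ = 3.8 × 0.75 = 2.85 (a 45-minute period = 0.75 hours).
P(N ≥ 2) = 1 − P(N ≤ 1) ≈ 0.7773.

0.7773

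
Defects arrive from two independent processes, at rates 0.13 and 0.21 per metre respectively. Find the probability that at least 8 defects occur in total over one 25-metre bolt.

Independent Poisson processes superpose: combined rate λ = 0.13 + 0.21 = 0.34 per metre.
Over the interval, μ = 0.34 × 25 = 8.5 (a 25-metre bolt = 25 metres).
P(N ≥ 8) = 1 − P(N ≤ 7) ≈ 0.6144.

0.6144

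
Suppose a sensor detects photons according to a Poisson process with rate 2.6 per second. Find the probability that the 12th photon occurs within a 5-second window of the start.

Over the interval, μ = 2.6 × 5 = 13 (a 5-second window = 5 seconds).
The 12th arrival falls in the interval iff at least 12 events occur there: P(S_12 ≤ t) = P(N ≥ 12) = 1 − P(N ≤ 11) ≈ 0.6468.

0.6468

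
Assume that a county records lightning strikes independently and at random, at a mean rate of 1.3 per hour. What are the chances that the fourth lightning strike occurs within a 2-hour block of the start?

0.2640

Over the interval, μ = 1.3 × 2 = 2.6 (a 2-hour block = 2 hours).
The fourth arrival falls in the interval iff at least 4 events occur there: P(S_4 ≤ t) = P(N ≥ 4) = 1 − P(N ≤ 3) ≈ 0.2640.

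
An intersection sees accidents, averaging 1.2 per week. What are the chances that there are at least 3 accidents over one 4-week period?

0.8575

Over the interval, μ = 1.2 × 4 = 4.8 (a 4-week period = 4 weeks).
P(N ≥ 3) = 1 − P(N ≤ 2) = 1 − Σ_{j=0}^{2} e^(−μ) μ^j/j! ≈ 0.8575.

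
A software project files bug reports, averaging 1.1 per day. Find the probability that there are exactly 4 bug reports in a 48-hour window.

Over the interval, μ = 1.1 × 2 = 2.2 (a 48-hour window = 2 days).
P(N = 4) = e^(−μ) μ^4/4! = e^(−2.2) · 2.2^4/24 ≈ 0.1082.

0.1082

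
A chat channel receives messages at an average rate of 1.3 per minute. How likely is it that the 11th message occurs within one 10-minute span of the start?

0.7483

Over the interval, μ = 1.3 × 10 = 13 (a 10-minute span = 10 minutes).
The 11th arrival falls in the interval iff at least 11 events occur there: P(S_11 ≤ t) = P(N ≥ 11) = 1 − P(N ≤ 10) ≈ 0.7483.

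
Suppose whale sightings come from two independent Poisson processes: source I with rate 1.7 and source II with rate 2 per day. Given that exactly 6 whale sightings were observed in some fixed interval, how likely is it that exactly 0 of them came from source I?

Given the total, each event is independently from source I with probability p = λ_I/(λ_I+λ_II) = 1.7/3.7 ≈ 0.4595.
So K ~ Binomial(6, 1.7/3.7): P(K = 0) = C(6,0) · (1.7/3.7)^0 · (2/3.7)^6 ≈ 0.0249.

0.0249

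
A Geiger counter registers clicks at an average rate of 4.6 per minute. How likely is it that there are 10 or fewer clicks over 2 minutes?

Over the interval, μ = 4.6 × 2 = 9.2 (2 minutes).
P(N ≤ 10) = Σ_{j=0}^{10} e^(−μ) μ^j/j! ≈ 0.6820.

0.6820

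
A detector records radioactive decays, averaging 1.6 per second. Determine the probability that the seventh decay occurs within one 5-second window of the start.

0.6866

Over the interval, μ = 1.6 × 5 = 8 (a 5-second window = 5 seconds).
The seventh arrival falls in the interval iff at least 7 events occur there: P(S_7 ≤ t) = P(N ≥ 7) = 1 − P(N ≤ 6) ≈ 0.6866.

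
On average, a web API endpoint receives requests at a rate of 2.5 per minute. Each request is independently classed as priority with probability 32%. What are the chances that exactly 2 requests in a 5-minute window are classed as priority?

0.1465

Thinning: the requests that are classed as priority themselves form a Poisson process with rate 0.32 × 2.5 = 0.8 per minute.
Over the interval, μ = 0.8 × 5 = 4 (a 5-minute window = 5 minutes).
P(N = 2) = e^(−4) · 4^2/2! ≈ 0.1465.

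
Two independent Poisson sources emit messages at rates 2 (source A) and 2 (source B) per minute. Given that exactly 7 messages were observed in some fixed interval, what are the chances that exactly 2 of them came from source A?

0.1641

Given the total, each event is independently from source A with probability p = λ_A/(λ_A+λ_B) = 2/4 = 0.5000.
So K ~ Binomial(7, 2/4): P(K = 2) = C(7,2) · (2/4)^2 · (2/4)^5 ≈ 0.1641.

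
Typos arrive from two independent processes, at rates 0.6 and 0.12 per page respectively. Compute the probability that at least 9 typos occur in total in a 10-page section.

0.2973

Independent Poisson processes superpose: combined rate λ = 0.6 + 0.12 = 0.72 per page.
Over the interval, μ = 0.72 × 10 = 7.2 (a 10-page section = 10 pages).
P(N ≥ 9) = 1 − P(N ≤ 8) ≈ 0.2973.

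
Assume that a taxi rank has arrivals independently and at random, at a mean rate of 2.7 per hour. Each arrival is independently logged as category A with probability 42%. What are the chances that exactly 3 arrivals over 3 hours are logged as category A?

Thinning: the arrivals that are logged as category A themselves form a Poisson process with rate 0.42 × 2.7 = 1.134 per hour.
Over the interval, μ = 1.134 × 3 = 3.402 (3 hours).
P(N = 3) = e^(−3.402) · 3.402^3/3! ≈ 0.2186.

0.2186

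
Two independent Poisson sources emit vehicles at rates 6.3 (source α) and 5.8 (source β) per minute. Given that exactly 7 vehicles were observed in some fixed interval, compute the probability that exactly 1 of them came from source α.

Given the total, each event is independently from source α with probability p = λ_α/(λ_α+λ_β) = 6.3/12.1 ≈ 0.5207.
So K ~ Binomial(7, 6.3/12.1): P(K = 1) = C(7,1) · (6.3/12.1)^1 · (5.8/12.1)^6 ≈ 0.0442.

0.0442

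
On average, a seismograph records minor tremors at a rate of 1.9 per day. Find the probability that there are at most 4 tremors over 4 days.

0.1249

Over the interval, μ = 1.9 × 4 = 7.6 (4 days).
P(N ≤ 4) = Σ_{j=0}^{4} e^(−μ) μ^j/j! ≈ 0.1249.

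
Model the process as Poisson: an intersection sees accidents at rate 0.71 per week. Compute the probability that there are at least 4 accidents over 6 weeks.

Over the interval, μ = 0.71 × 6 = 4.26 (6 weeks).
P(N ≥ 4) = 1 − P(N ≤ 3) = 1 − Σ_{j=0}^{3} e^(−μ) μ^j/j! ≈ 0.6156.

0.6156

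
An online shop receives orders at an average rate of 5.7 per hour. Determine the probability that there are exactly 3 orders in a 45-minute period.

0.1812

Over the interval, μ = 5.7 × 0.75 = 4.275 (a 45-minute period = 0.75 hours).
P(N = 3) = e^(−μ) μ^3/3! = e^(−4.275) · 4.275^3/6 ≈ 0.1812.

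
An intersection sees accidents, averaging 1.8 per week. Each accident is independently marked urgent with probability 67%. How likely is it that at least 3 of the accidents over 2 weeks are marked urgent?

0.4334

Thinning: the accidents that are marked urgent themselves form a Poisson process with rate 0.67 × 1.8 = 1.206 per week.
Over the interval, μ = 1.206 × 2 = 2.412 (2 weeks).
P(N ≥ 3) = 1 − P(N ≤ 2) ≈ 0.4334.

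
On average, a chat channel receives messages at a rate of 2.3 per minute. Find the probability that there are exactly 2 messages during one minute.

0.2652

With mean μ = 2.3 per minute,
P(N = 2) = e^(−μ) μ^2/2! = e^(−2.3) · 2.3^2/2 ≈ 0.2652.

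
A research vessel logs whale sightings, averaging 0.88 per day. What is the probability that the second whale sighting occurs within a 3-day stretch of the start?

0.7402

Over the interval, μ = 0.88 × 3 = 2.64 (a 3-day stretch = 3 days).
The second arrival falls in the interval iff at least 2 events occur there: P(S_2 ≤ t) = P(N ≥ 2) = 1 − P(N ≤ 1) ≈ 0.7402.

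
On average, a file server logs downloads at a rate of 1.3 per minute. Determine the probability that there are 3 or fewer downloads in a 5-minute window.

Over the interval, μ = 1.3 × 5 = 6.5 (a 5-minute window = 5 minutes).
P(N ≤ 3) = Σ_{j=0}^{3} e^(−μ) μ^j/j! ≈ 0.1118.

0.1118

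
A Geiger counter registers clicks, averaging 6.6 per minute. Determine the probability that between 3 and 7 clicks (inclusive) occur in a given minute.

With mean μ = 6.6 per minute,
P(3 ≤ N ≤ 7) = Σ_{j=3}^{7} e^(−6.6) · 6.6^j/j! ≈ 0.6181.

0.6181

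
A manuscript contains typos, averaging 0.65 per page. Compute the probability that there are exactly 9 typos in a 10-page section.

Over the interval, μ = 0.65 × 10 = 6.5 (a 10-page section = 10 pages).
P(N = 9) = e^(−μ) μ^9/9! = e^(−6.5) · 6.5^9/362880 ≈ 0.0858.

0.0858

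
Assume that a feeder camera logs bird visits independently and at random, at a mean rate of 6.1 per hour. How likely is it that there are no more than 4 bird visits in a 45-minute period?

0.5179

Over the interval, μ = 6.1 × 0.75 = 4.575 (a 45-minute period = 0.75 hours).
P(N ≤ 4) = Σ_{j=0}^{4} e^(−μ) μ^j/j! ≈ 0.5179.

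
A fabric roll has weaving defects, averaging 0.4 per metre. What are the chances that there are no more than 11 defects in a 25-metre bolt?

0.6968

Over the interval, μ = 0.4 × 25 = 10 (a 25-metre bolt = 25 metres).
P(N ≤ 11) = Σ_{j=0}^{11} e^(−μ) μ^j/j! ≈ 0.6968.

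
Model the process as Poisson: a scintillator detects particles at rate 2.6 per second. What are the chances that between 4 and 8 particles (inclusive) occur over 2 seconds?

0.6800

Over the interval, μ = 2.6 × 2 = 5.2 (2 seconds).
P(4 ≤ N ≤ 8) = Σ_{j=4}^{8} e^(−5.2) · 5.2^j/j! ≈ 0.6800.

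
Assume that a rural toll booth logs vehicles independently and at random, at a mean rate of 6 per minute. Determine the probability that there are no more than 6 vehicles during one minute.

0.6063

With mean μ = 6 per minute,
P(N ≤ 6) = Σ_{j=0}^{6} e^(−μ) μ^j/j! ≈ 0.6063.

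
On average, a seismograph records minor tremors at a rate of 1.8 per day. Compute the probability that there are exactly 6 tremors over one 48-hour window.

Over the interval, μ = 1.8 × 2 = 3.6 (a 48-hour window = 2 days).
P(N = 6) = e^(−μ) μ^6/6! = e^(−3.6) · 3.6^6/720 ≈ 0.0826.

0.0826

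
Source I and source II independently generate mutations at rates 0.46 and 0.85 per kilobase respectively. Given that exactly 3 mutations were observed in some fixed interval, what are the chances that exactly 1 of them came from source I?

Given the total, each event is independently from source I with probability p = λ_I/(λ_I+λ_II) = 0.46/1.31 ≈ 0.3511.
So K ~ Binomial(3, 0.46/1.31): P(K = 1) = C(3,1) · (0.46/1.31)^1 · (0.85/1.31)^2 ≈ 0.4435.

0.4435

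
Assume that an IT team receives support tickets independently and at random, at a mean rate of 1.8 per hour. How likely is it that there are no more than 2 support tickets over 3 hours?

0.0948

Over the interval, μ = 1.8 × 3 = 5.4 (3 hours).
P(N ≤ 2) = Σ_{j=0}^{2} e^(−μ) μ^j/j! ≈ 0.0948.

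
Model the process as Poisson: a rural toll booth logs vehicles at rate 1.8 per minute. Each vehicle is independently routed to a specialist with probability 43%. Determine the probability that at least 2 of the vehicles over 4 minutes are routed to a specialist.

0.8147

Thinning: the vehicles that are routed to a specialist themselves form a Poisson process with rate 0.43 × 1.8 = 0.774 per minute.
Over the interval, μ = 0.774 × 4 = 3.096 (4 minutes).
P(N ≥ 2) = 1 − P(N ≤ 1) ≈ 0.8147.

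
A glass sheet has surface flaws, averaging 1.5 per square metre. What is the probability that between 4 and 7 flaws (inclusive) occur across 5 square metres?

0.4655

Over the interval, μ = 1.5 × 5 = 7.5 (5 square metres).
P(4 ≤ N ≤ 7) = Σ_{j=4}^{7} e^(−7.5) · 7.5^j/j! ≈ 0.4655.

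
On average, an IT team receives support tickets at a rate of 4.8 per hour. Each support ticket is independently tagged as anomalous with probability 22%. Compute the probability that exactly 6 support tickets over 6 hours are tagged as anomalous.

Thinning: the support tickets that are tagged as anomalous themselves form a Poisson process with rate 0.22 × 4.8 = 1.056 per hour.
Over the interval, μ = 1.056 × 6 = 6.336 (6 hours).
P(N = 6) = e^(−6.336) · 6.336^6/6! ≈ 0.1592.

0.1592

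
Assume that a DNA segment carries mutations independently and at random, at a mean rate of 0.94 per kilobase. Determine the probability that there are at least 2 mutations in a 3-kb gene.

Over the interval, μ = 0.94 × 3 = 2.82 (a 3-kb gene = 3 kilobases).
P(N ≥ 2) = 1 − P(N ≤ 1) = 1 − Σ_{j=0}^{1} e^(−μ) μ^j/j! ≈ 0.7723.

0.7723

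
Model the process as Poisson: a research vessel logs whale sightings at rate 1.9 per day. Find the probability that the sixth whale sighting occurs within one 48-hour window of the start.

Over the interval, μ = 1.9 × 2 = 3.8 (a 48-hour window = 2 days).
The sixth arrival falls in the interval iff at least 6 events occur there: P(S_6 ≤ t) = P(N ≥ 6) = 1 − P(N ≤ 5) ≈ 0.1844.

0.1844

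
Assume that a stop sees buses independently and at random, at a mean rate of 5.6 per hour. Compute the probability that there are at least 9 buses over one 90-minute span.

0.4631

Over the interval, μ = 5.6 × 1.5 = 8.4 (a 90-minute span = 1.5 hours).
P(N ≥ 9) = 1 − P(N ≤ 8) = 1 − Σ_{j=0}^{8} e^(−μ) μ^j/j! ≈ 0.4631.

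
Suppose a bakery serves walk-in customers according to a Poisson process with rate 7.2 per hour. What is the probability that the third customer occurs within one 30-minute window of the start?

Over the interval, μ = 7.2 × 0.5 = 3.6 (a 30-minute window = 0.5 hours).
The third arrival falls in the interval iff at least 3 events occur there: P(S_3 ≤ t) = P(N ≥ 3) = 1 − P(N ≤ 2) ≈ 0.6973.

0.6973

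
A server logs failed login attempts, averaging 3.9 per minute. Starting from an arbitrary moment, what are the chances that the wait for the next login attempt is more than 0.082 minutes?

The wait for the next event is exponential with rate λ = 3.9 per minute.
P(T > 0.082) = e^(−λt) = e^(−3.9 × 0.082) = e^(−0.3198) ≈ 0.7263.

0.7263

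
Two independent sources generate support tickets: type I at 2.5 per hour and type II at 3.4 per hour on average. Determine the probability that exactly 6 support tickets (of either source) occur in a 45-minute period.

Independent Poisson processes superpose: combined rate λ = 2.5 + 3.4 = 5.9 per hour.
Over the interval, μ = 5.9 × 0.75 = 4.425 (a 45-minute period = 0.75 hours).
P(N = 6) = e^(−4.425) · 4.425^6/6! ≈ 0.1249.

0.1249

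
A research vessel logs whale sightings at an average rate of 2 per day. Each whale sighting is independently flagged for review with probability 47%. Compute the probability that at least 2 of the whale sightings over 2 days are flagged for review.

0.5605

Thinning: the whale sightings that are flagged for review themselves form a Poisson process with rate 0.47 × 2 = 0.94 per day.
Over the interval, μ = 0.94 × 2 = 1.88 (2 days).
P(N ≥ 2) = 1 − P(N ≤ 1) ≈ 0.5605.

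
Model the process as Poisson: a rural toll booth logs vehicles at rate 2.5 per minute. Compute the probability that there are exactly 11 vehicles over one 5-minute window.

Over the interval, μ = 2.5 × 5 = 12.5 (a 5-minute window = 5 minutes).
P(N = 11) = e^(−μ) μ^11/11! = e^(−12.5) · 12.5^11/39916800 ≈ 0.1087.

0.1087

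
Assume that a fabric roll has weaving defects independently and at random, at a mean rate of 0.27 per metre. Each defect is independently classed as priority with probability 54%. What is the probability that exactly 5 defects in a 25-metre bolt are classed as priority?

0.1401

Thinning: the defects that are classed as priority themselves form a Poisson process with rate 0.54 × 0.27 = 0.1458 per metre.
Over the interval, μ = 0.1458 × 25 = 3.645 (a 25-metre bolt = 25 metres).
P(N = 5) = e^(−3.645) · 3.645^5/5! ≈ 0.1401.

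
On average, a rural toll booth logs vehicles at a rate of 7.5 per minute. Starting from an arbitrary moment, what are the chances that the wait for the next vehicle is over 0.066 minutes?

0.6096

The wait for the next event is exponential with rate λ = 7.5 per minute.
P(T > 0.066) = e^(−λt) = e^(−7.5 × 0.066) = e^(−0.495) ≈ 0.6096.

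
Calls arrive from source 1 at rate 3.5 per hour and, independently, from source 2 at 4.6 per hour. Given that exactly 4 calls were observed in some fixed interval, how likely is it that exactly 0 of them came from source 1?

Given the total, each event is independently from source 1 with probability p = λ_1/(λ_1+λ_2) = 3.5/8.1 ≈ 0.4321.
So K ~ Binomial(4, 3.5/8.1): P(K = 0) = C(4,0) · (3.5/8.1)^0 · (4.6/8.1)^4 ≈ 0.1040.

0.1040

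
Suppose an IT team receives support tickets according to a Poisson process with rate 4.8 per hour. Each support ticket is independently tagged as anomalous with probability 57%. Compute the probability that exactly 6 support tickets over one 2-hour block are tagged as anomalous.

0.1567

Thinning: the support tickets that are tagged as anomalous themselves form a Poisson process with rate 0.57 × 4.8 = 2.736 per hour.
Over the interval, μ = 2.736 × 2 = 5.472 (a 2-hour block = 2 hours).
P(N = 6) = e^(−5.472) · 5.472^6/6! ≈ 0.1567.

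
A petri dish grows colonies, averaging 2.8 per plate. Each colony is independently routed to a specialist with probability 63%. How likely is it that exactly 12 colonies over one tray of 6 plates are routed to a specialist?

0.1044

Thinning: the colonies that are routed to a specialist themselves form a Poisson process with rate 0.63 × 2.8 = 1.764 per plate.
Over the interval, μ = 1.764 × 6 = 10.584 (a tray of 6 plates = 6 plates).
P(N = 12) = e^(−10.584) · 10.584^12/12! ≈ 0.1044.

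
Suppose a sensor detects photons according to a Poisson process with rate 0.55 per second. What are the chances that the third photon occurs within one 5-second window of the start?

Over the interval, μ = 0.55 × 5 = 2.75 (a 5-second window = 5 seconds).
The third arrival falls in the interval iff at least 3 events occur there: P(S_3 ≤ t) = P(N ≥ 3) = 1 − P(N ≤ 2) ≈ 0.5185.

0.5185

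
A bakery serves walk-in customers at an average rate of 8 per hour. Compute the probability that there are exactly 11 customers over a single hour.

0.0722

With mean μ = 8 per hour,
P(N = 11) = e^(−μ) μ^11/11! = e^(−8) · 8^11/39916800 ≈ 0.0722.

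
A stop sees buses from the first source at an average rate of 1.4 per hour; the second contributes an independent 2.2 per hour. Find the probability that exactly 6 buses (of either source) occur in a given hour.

0.0826

Independent Poisson processes superpose: combined rate λ = 1.4 + 2.2 = 3.6 per hour.
So μ = 3.6.
P(N = 6) = e^(−3.6) · 3.6^6/6! ≈ 0.0826.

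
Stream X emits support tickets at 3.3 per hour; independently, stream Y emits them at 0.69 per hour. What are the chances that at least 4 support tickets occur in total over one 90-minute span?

Independent Poisson processes superpose: combined rate λ = 3.3 + 0.69 = 3.99 per hour.
Over the interval, μ = 3.99 × 1.5 = 5.985 (a 90-minute span = 1.5 hours).
P(N ≥ 4) = 1 − P(N ≤ 3) ≈ 0.8475.

0.8475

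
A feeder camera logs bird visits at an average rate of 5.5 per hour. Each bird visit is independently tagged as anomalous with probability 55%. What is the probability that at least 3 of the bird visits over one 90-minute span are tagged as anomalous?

Thinning: the bird visits that are tagged as anomalous themselves form a Poisson process with rate 0.55 × 5.5 = 3.025 per hour.
Over the interval, μ = 3.025 × 1.5 = 4.5375 (a 90-minute span = 1.5 hours).
P(N ≥ 3) = 1 − P(N ≤ 2) ≈ 0.8306.

0.8306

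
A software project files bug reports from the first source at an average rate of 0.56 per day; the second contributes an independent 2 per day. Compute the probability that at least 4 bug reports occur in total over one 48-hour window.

0.7514

Independent Poisson processes superpose: combined rate λ = 0.56 + 2 = 2.56 per day.
Over the interval, μ = 2.56 × 2 = 5.12 (a 48-hour window = 2 days).
P(N ≥ 4) = 1 − P(N ≤ 3) ≈ 0.7514.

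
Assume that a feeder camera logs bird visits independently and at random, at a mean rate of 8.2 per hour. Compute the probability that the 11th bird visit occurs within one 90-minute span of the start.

0.6834

Over the interval, μ = 8.2 × 1.5 = 12.3 (a 90-minute span = 1.5 hours).
The 11th arrival falls in the interval iff at least 11 events occur there: P(S_11 ≤ t) = P(N ≥ 11) = 1 − P(N ≤ 10) ≈ 0.6834.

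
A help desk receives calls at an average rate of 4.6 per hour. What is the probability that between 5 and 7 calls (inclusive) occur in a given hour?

0.3917

With mean μ = 4.6 per hour,
P(5 ≤ N ≤ 7) = Σ_{j=5}^{7} e^(−4.6) · 4.6^j/j! ≈ 0.3917.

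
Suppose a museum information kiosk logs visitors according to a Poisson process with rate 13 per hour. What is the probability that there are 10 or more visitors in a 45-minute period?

Over the interval, μ = 13 × 0.75 = 9.75 (a 45-minute period = 0.75 hours).
P(N ≥ 10) = 1 − P(N ≤ 9) = 1 − Σ_{j=0}^{9} e^(−μ) μ^j/j! ≈ 0.5104.

0.5104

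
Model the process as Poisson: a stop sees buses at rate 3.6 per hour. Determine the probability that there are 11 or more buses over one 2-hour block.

0.1133

Over the interval, μ = 3.6 × 2 = 7.2 (a 2-hour block = 2 hours).
P(N ≥ 11) = 1 − P(N ≤ 10) = 1 − Σ_{j=0}^{10} e^(−μ) μ^j/j! ≈ 0.1133.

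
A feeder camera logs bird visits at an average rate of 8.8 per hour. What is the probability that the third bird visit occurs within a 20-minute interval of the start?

0.5617

Over the interval, μ = 8.8 × 1/3 ≈ 2.93333 (a 20-minute interval = 1/3 hours).
The third arrival falls in the interval iff at least 3 events occur there: P(S_3 ≤ t) = P(N ≥ 3) = 1 − P(N ≤ 2) ≈ 0.5617.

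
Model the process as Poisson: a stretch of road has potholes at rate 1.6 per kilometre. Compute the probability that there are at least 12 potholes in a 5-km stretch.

Over the interval, μ = 1.6 × 5 = 8 (a 5-km stretch = 5 kilometres).
P(N ≥ 12) = 1 − P(N ≤ 11) = 1 − Σ_{j=0}^{11} e^(−μ) μ^j/j! ≈ 0.1119.

0.1119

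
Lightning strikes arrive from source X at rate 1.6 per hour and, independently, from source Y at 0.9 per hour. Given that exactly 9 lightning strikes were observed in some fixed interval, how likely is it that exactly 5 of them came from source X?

Given the total, each event is independently from source X with probability p = λ_X/(λ_X+λ_Y) = 1.6/2.5 = 0.6400.
So K ~ Binomial(9, 1.6/2.5): P(K = 5) = C(9,5) · (1.6/2.5)^5 · (0.9/2.5)^4 ≈ 0.2272.

0.2272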